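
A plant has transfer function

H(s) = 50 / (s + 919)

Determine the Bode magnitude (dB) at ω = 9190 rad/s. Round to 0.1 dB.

At s = jω = j9190:
pole (s+919): 919 + j9190 → |·| = √(919²+9190²) = √85300661 ≈ 9235.8, ∠ = arctan(9190/919) ≈ 84.29°
|H| = 50 / 9235.8 ≈ 0.0054137
Gain = 20 log₁₀(0.0054137) ≈ -45.33 dB

-45.3 dB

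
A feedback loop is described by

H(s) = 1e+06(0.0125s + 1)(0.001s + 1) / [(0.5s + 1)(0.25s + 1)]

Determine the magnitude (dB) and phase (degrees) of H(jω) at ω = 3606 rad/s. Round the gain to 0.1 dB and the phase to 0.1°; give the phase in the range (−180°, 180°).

At ω = 3606 rad/s:
zero (1 + j3606·0.0125) = 1 + j45.075 → |·| ≈ 45.086, ∠ ≈ 88.73°
zero (1 + j3606·0.001) = 1 + j3.606 → |·| ≈ 3.7421, ∠ ≈ 74.50°
pole (1 + j3606·0.5) = 1 + j1803 → |·| ≈ 1803, ∠ ≈ 89.97°
pole (1 + j3606·0.25) = 1 + j901.5 → |·| ≈ 901.5, ∠ ≈ 89.94°
|H| = 1e+06 · 45.086 · 3.7421 / (1803 · 901.5) ≈ 103.8
Gain = 20 log₁₀(103.8) ≈ 40.32 dB
∠H = (88.73° + 74.50°) − (89.97° + 89.94°) = -16.68°

40.3 dB, -16.7°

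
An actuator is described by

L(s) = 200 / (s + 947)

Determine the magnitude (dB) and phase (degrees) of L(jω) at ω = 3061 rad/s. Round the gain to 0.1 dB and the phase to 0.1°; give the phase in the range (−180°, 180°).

-24.1 dB, -72.8°

At s = jω = j3061:
pole (s+947): 947 + j3061 → |·| = √(947²+3061²) = √10266530 ≈ 3204.1, ∠ = arctan(3061/947) ≈ 72.81°
|L| = 200 / 3204.1 ≈ 0.06242
Gain = 20 log₁₀(0.06242) ≈ -24.09 dB
∠L = 0.00° − 72.81° = -72.81°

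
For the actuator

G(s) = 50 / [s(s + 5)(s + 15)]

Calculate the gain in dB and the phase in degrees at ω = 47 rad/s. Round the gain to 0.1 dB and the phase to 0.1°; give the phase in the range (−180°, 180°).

-66.8 dB, 113.8°

At s = jω = j47:
pole (s+5): 5 + j47 → |·| = √(5²+47²) = √2234 ≈ 47.265, ∠ = arctan(47/5) ≈ 83.93°
pole (s+15): 15 + j47 → |·| = √(15²+47²) = √2434 ≈ 49.336, ∠ = arctan(47/15) ≈ 72.30°
pole at origin: |s| = 47, ∠ = 90.00° (in denominator)
|G| = 50 / 1.096e+05 ≈ 0.0004562
Gain = 20 log₁₀(0.0004562) ≈ -66.82 dB
∠G = 0.00° − 246.23° = -246.23° ≡ 113.77° (principal value)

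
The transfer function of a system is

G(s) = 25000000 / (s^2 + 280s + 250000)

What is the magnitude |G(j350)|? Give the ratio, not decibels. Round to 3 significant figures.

At s = jω = j350:
quadratic: (j350)² + 280·j350 + 250000 = 127500 + j98000 → |·| ≈ 1.6081e+05, ∠ ≈ 37.55°
|G| = 25000000 / 1.6081e+05 ≈ 155.46

155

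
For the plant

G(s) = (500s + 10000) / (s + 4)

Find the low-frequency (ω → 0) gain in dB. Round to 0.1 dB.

68.0 dB

G(0) = 10000 / 4 = 2500
20 log₁₀(2500) ≈ 67.96 dB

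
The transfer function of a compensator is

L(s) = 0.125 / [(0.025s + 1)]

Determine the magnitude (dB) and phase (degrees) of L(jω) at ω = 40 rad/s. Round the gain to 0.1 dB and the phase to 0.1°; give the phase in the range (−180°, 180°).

At ω = 40 rad/s:
pole (1 + j40·0.025) = 1 + j1 → |·| ≈ 1.4142, ∠ ≈ 45.00°
|L| = 0.125 · 1 / (1.4142) ≈ 0.088389
Gain = 20 log₁₀(0.088389) ≈ -21.07 dB
∠L = (0°) − (45.00°) = -45.00°

-21.1 dB, -45.0°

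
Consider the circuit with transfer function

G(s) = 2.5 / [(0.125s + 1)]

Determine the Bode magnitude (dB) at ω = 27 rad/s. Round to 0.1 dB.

At ω = 27 rad/s:
pole (1 + j27·0.125) = 1 + j3.375 → |·| ≈ 3.52, ∠ ≈ 73.50°
|G| = 2.5 · 1 / (3.52) ≈ 0.71023
Gain = 20 log₁₀(0.71023) ≈ -2.97 dB

-3.0 dB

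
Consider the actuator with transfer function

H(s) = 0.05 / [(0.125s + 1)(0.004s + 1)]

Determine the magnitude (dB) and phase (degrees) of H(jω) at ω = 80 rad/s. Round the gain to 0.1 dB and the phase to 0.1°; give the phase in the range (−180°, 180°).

At ω = 80 rad/s:
pole (1 + j80·0.125) = 1 + j10 → |·| ≈ 10.05, ∠ ≈ 84.29°
pole (1 + j80·0.004) = 1 + j0.32 → |·| ≈ 1.05, ∠ ≈ 17.74°
|H| = 0.05 · 1 / (10.05 · 1.05) ≈ 0.0047382
Gain = 20 log₁₀(0.0047382) ≈ -46.49 dB
∠H = (0°) − (84.29° + 17.74°) = -102.03°

-46.5 dB, -102.0°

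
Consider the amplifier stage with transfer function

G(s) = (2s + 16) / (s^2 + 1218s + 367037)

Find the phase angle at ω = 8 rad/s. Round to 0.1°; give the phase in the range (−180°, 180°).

43.5°

Substitute s = j8:
Numerator: 2(j8) + 16 = 16 + j16
Denominator: (j8)^2 + 1218(j8) + 367037 = 366973 + j9744
|N| = √(16² + 16²) ≈ 22.627, ∠N ≈ 45.00°
|D| = √(366973² + 9744²) ≈ 3.671e+05, ∠D ≈ 1.52°
∠G = 45.00° − 1.52° = 43.48°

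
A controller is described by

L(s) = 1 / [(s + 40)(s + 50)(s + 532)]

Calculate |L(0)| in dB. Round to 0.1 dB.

L(0) = 1 / (40·50·532) ≈ 9.3985e-07
20 log₁₀(9.3985e-07) ≈ -120.54 dB

-120.5 dB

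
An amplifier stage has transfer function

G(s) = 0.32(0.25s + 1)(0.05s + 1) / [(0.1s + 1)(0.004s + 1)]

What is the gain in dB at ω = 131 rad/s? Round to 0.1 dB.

13.4 dB

At ω = 131 rad/s:
zero (1 + j131·0.25) = 1 + j32.75 → |·| ≈ 32.765, ∠ ≈ 88.25°
zero (1 + j131·0.05) = 1 + j6.55 → |·| ≈ 6.6259, ∠ ≈ 81.32°
pole (1 + j131·0.1) = 1 + j13.1 → |·| ≈ 13.138, ∠ ≈ 85.63°
pole (1 + j131·0.004) = 1 + j0.524 → |·| ≈ 1.129, ∠ ≈ 27.65°
|G| = 0.32 · 32.765 · 6.6259 / (13.138 · 1.129) ≈ 4.6836
Gain = 20 log₁₀(4.6836) ≈ 13.41 dB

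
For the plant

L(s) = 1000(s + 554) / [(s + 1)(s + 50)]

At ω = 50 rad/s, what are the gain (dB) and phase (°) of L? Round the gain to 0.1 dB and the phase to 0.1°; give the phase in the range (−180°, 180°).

At s = jω = j50:
zero (s+554): 554 + j50 → |·| = √(554²+50²) = √309416 ≈ 556.25, ∠ = arctan(50/554) ≈ 5.16°
pole (s+1): 1 + j50 → |·| = √(1²+50²) = √2501 ≈ 50.01, ∠ = arctan(50/1) ≈ 88.85°
pole (s+50): 50 + j50 → |·| = √(50²+50²) = √5000 ≈ 70.711, ∠ = arctan(50/50) ≈ 45.00°
|L| = 1000 · 556.25 / 3536.3 ≈ 157.3
Gain = 20 log₁₀(157.3) ≈ 43.93 dB
∠L = 5.16° − 133.85° = -128.69°

43.9 dB, -128.7°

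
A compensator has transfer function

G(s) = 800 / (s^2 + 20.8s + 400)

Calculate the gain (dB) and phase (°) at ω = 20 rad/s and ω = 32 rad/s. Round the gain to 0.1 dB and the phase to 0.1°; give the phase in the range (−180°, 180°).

At s = jω = j20:
quadratic: (j20)² + 20.8·j20 + 400 = 0 + j416 → |·| ≈ 416, ∠ ≈ 90.00°
|G| = 800 / 416 ≈ 1.9231
Gain = 20 log₁₀(1.9231) ≈ 5.68 dB
∠G = 0.00° − 90.00° = -90.00°

At s = jω = j32:
quadratic: (j32)² + 20.8·j32 + 400 = -624 + j665.6 → |·| ≈ 912.36, ∠ ≈ 133.15°
|G| = 800 / 912.36 ≈ 0.87685
Gain = 20 log₁₀(0.87685) ≈ -1.14 dB
∠G = 0.00° − 133.15° = -133.15°

ω = 20: 5.7 dB, -90.0°; ω = 32: -1.1 dB, -133.2°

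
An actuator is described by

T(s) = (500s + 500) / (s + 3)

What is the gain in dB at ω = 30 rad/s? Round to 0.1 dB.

Substitute s = j30:
Numerator: 500(j30) + 500 = 500 + j15000
Denominator: (j30) + 3 = 3 + j30
|N| = √(500² + 15000²) ≈ 15008, ∠N ≈ 88.09°
|D| = √(3² + 30²) ≈ 30.15, ∠D ≈ 84.29°
|T| = 15008 / 30.15 ≈ 497.78
Gain = 20 log₁₀(497.78) ≈ 53.94 dB

53.9 dB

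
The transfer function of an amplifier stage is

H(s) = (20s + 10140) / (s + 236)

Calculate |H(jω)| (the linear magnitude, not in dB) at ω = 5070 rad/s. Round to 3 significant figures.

20.1

Substitute s = j5070:
Numerator: 20(j5070) + 10140 = 10140 + j101400
Denominator: (j5070) + 236 = 236 + j5070
|N| = √(10140² + 101400²) ≈ 1.0191e+05, ∠N ≈ 84.29°
|D| = √(236² + 5070²) ≈ 5075.5, ∠D ≈ 87.33°
|H| = 1.0191e+05 / 5075.5 ≈ 20.079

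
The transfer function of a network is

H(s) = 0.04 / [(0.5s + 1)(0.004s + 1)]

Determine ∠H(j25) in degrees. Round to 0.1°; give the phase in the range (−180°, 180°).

-91.1°

At ω = 25 rad/s:
pole (1 + j25·0.5) = 1 + j12.5 → |·| ≈ 12.54, ∠ ≈ 85.43°
pole (1 + j25·0.004) = 1 + j0.1 → |·| ≈ 1.005, ∠ ≈ 5.71°
∠H = (0°) − (85.43° + 5.71°) = -91.14°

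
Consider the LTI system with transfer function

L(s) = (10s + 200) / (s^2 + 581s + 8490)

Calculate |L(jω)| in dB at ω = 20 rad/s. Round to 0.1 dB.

Substitute s = j20:
Numerator: 10(j20) + 200 = 200 + j200
Denominator: (j20)^2 + 581(j20) + 8490 = 8090 + j11620
|N| = √(200² + 200²) ≈ 282.84, ∠N ≈ 45.00°
|D| = √(8090² + 11620²) ≈ 14159, ∠D ≈ 55.15°
|L| = 282.84 / 14159 ≈ 0.019976
Gain = 20 log₁₀(0.019976) ≈ -33.99 dB

-34.0 dB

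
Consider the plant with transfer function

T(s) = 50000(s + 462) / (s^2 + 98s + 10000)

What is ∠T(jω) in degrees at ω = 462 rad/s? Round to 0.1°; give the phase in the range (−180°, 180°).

At s = jω = j462:
zero (s+462): 462 + j462 → |·| = √(462²+462²) = √426888 ≈ 653.37, ∠ = arctan(462/462) ≈ 45.00°
quadratic: (j462)² + 98·j462 + 10000 = -203444 + j45276 → |·| ≈ 2.0842e+05, ∠ ≈ 167.45°
∠T = 45.00° − 167.45° = -122.45°

-122.5°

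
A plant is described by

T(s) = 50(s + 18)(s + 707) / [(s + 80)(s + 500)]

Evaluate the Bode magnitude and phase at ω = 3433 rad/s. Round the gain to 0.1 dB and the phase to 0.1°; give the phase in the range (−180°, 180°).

34.1 dB, -2.3°

At s = jω = j3433:
zero (s+18): 18 + j3433 → |·| = √(18²+3433²) = √11785813 ≈ 3433, ∠ = arctan(3433/18) ≈ 89.70°
zero (s+707): 707 + j3433 → |·| = √(707²+3433²) = √12285338 ≈ 3505, ∠ = arctan(3433/707) ≈ 78.36°
pole (s+80): 80 + j3433 → |·| = √(80²+3433²) = √11791889 ≈ 3433.9, ∠ = arctan(3433/80) ≈ 88.67°
pole (s+500): 500 + j3433 → |·| = √(500²+3433²) = √12035489 ≈ 3469.2, ∠ = arctan(3433/500) ≈ 81.71°
|T| = 50 · 1.2033e+07 / 1.1913e+07 ≈ 50.504
Gain = 20 log₁₀(50.504) ≈ 34.07 dB
∠T = 168.06° − 170.38° = -2.32°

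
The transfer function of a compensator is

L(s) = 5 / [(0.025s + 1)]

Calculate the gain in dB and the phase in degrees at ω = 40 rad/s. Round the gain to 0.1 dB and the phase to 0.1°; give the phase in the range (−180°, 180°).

11.0 dB, -45.0°

At ω = 40 rad/s:
pole (1 + j40·0.025) = 1 + j1 → |·| ≈ 1.4142, ∠ ≈ 45.00°
|L| = 5 · 1 / (1.4142) ≈ 3.5356
Gain = 20 log₁₀(3.5356) ≈ 10.97 dB
∠L = (0°) − (45.00°) = -45.00°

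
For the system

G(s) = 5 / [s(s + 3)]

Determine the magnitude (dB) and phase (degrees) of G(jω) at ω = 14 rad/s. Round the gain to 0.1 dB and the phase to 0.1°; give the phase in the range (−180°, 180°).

-32.1 dB, -167.9°

At s = jω = j14:
pole (s+3): 3 + j14 → |·| = √(3²+14²) = √205 ≈ 14.318, ∠ = arctan(14/3) ≈ 77.91°
pole at origin: |s| = 14, ∠ = 90.00° (in denominator)
|G| = 5 / 200.45 ≈ 0.024944
Gain = 20 log₁₀(0.024944) ≈ -32.06 dB
∠G = 0.00° − 167.91° = -167.91°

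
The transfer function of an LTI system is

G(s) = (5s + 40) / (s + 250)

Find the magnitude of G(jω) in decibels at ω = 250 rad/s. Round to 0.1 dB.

11.0 dB

Substitute s = j250:
Numerator: 5(j250) + 40 = 40 + j1250
Denominator: (j250) + 250 = 250 + j250
|N| = √(40² + 1250²) ≈ 1250.6, ∠N ≈ 88.17°
|D| = √(250² + 250²) ≈ 353.55, ∠D ≈ 45.00°
|G| = 1250.6 / 353.55 ≈ 3.5373
Gain = 20 log₁₀(3.5373) ≈ 10.97 dB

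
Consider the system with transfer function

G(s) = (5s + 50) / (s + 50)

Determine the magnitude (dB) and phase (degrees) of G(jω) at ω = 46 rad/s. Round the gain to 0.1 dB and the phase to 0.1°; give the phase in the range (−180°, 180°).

Substitute s = j46:
Numerator: 5(j46) + 50 = 50 + j230
Denominator: (j46) + 50 = 50 + j46
|N| = √(50² + 230²) ≈ 235.37, ∠N ≈ 77.74°
|D| = √(50² + 46²) ≈ 67.941, ∠D ≈ 42.61°
|G| = 235.37 / 67.941 ≈ 3.4643
Gain = 20 log₁₀(3.4643) ≈ 10.79 dB
∠G = 77.74° − 42.61° = 35.13°

10.8 dB, 35.1°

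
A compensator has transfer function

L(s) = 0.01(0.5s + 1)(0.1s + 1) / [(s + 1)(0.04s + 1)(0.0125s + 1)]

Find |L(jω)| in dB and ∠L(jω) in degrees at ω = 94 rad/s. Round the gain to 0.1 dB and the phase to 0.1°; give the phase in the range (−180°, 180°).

At ω = 94 rad/s:
zero (1 + j94·0.5) = 1 + j47 → |·| ≈ 47.011, ∠ ≈ 88.78°
zero (1 + j94·0.1) = 1 + j9.4 → |·| ≈ 9.453, ∠ ≈ 83.93°
pole (1 + j94·1) = 1 + j94 → |·| ≈ 94.005, ∠ ≈ 89.39°
pole (1 + j94·0.04) = 1 + j3.76 → |·| ≈ 3.8907, ∠ ≈ 75.11°
pole (1 + j94·0.0125) = 1 + j1.175 → |·| ≈ 1.5429, ∠ ≈ 49.60°
|L| = 0.01 · 47.011 · 9.453 / (94.005 · 3.8907 · 1.5429) ≈ 0.007875
Gain = 20 log₁₀(0.007875) ≈ -42.07 dB
∠L = (88.78° + 83.93°) − (89.39° + 75.11° + 49.60°) = -41.39°

-42.1 dB, -41.4°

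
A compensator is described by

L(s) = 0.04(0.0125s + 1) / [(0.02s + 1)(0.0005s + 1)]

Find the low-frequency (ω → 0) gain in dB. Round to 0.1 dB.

-28.0 dB

L(0) = 0.04 · 1 / 1 = 0.04
20 log₁₀(0.04) ≈ -27.96 dB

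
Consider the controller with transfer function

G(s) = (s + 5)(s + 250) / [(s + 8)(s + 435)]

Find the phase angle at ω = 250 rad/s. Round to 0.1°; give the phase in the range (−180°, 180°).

At s = jω = j250:
zero (s+5): 5 + j250 → |·| = √(5²+250²) = √62525 ≈ 250.05, ∠ = arctan(250/5) ≈ 88.85°
zero (s+250): 250 + j250 → |·| = √(250²+250²) = √125000 ≈ 353.55, ∠ = arctan(250/250) ≈ 45.00°
pole (s+8): 8 + j250 → |·| = √(8²+250²) = √62564 ≈ 250.13, ∠ = arctan(250/8) ≈ 88.17°
pole (s+435): 435 + j250 → |·| = √(435²+250²) = √251725 ≈ 501.72, ∠ = arctan(250/435) ≈ 29.89°
∠G = 133.85° − 118.06° = 15.79°

15.8°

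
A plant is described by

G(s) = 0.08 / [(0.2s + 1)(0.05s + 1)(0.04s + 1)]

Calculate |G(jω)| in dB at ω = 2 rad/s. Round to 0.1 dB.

At ω = 2 rad/s:
pole (1 + j2·0.2) = 1 + j0.4 → |·| ≈ 1.077, ∠ ≈ 21.80°
pole (1 + j2·0.05) = 1 + j0.1 → |·| ≈ 1.005, ∠ ≈ 5.71°
pole (1 + j2·0.04) = 1 + j0.08 → |·| ≈ 1.0032, ∠ ≈ 4.57°
|G| = 0.08 · 1 / (1.077 · 1.005 · 1.0032) ≈ 0.073675
Gain = 20 log₁₀(0.073675) ≈ -22.65 dB

-22.7 dB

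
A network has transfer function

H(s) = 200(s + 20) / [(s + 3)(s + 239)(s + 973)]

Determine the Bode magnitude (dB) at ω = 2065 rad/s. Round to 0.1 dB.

-87.5 dB

At s = jω = j2065:
zero (s+20): 20 + j2065 → |·| = √(20²+2065²) = √4264625 ≈ 2065.1, ∠ = arctan(2065/20) ≈ 89.45°
pole (s+3): 3 + j2065 → |·| = √(3²+2065²) = √4264234 ≈ 2065, ∠ = arctan(2065/3) ≈ 89.92°
pole (s+239): 239 + j2065 → |·| = √(239²+2065²) = √4321346 ≈ 2078.8, ∠ = arctan(2065/239) ≈ 83.40°
pole (s+973): 973 + j2065 → |·| = √(973²+2065²) = √5210954 ≈ 2282.8, ∠ = arctan(2065/973) ≈ 64.77°
|H| = 200 · 2065.1 / 9.7994e+09 ≈ 4.2147e-05
Gain = 20 log₁₀(4.2147e-05) ≈ -87.50 dB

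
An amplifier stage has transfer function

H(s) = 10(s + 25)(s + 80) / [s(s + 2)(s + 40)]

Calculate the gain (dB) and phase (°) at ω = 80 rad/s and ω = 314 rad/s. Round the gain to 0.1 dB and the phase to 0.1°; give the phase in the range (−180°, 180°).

At s = jω = j80:
zero (s+25): 25 + j80 → |·| = √(25²+80²) = √7025 ≈ 83.815, ∠ = arctan(80/25) ≈ 72.65°
zero (s+80): 80 + j80 → |·| = √(80²+80²) = √12800 ≈ 113.14, ∠ = arctan(80/80) ≈ 45.00°
pole (s+2): 2 + j80 → |·| = √(2²+80²) = √6404 ≈ 80.025, ∠ = arctan(80/2) ≈ 88.57°
pole (s+40): 40 + j80 → |·| = √(40²+80²) = √8000 ≈ 89.443, ∠ = arctan(80/40) ≈ 63.43°
pole at origin: |s| = 80, ∠ = 90.00° (in denominator)
|H| = 10 · 9482.8 / 5.7261e+05 ≈ 0.16561
Gain = 20 log₁₀(0.16561) ≈ -15.62 dB
∠H = 117.65° − 242.00° = -124.35°

At s = jω = j314:
zero (s+25): 25 + j314 → |·| = √(25²+314²) = √99221 ≈ 314.99, ∠ = arctan(314/25) ≈ 85.45°
zero (s+80): 80 + j314 → |·| = √(80²+314²) = √104996 ≈ 324.03, ∠ = arctan(314/80) ≈ 75.71°
pole (s+2): 2 + j314 → |·| = √(2²+314²) = √98600 ≈ 314.01, ∠ = arctan(314/2) ≈ 89.64°
pole (s+40): 40 + j314 → |·| = √(40²+314²) = √100196 ≈ 316.54, ∠ = arctan(314/40) ≈ 82.74°
pole at origin: |s| = 314, ∠ = 90.00° (in denominator)
|H| = 10 · 1.0207e+05 / 3.1211e+07 ≈ 0.032703
Gain = 20 log₁₀(0.032703) ≈ -29.71 dB
∠H = 161.16° − 262.38° = -101.22°

ω = 80: -15.6 dB, -124.4°; ω = 314: -29.7 dB, -101.2°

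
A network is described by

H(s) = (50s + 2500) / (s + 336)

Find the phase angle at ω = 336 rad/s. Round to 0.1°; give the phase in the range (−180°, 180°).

36.5°

Substitute s = j336:
Numerator: 50(j336) + 2500 = 2500 + j16800
Denominator: (j336) + 336 = 336 + j336
|N| = √(2500² + 16800²) ≈ 16985, ∠N ≈ 81.54°
|D| = √(336² + 336²) ≈ 475.18, ∠D ≈ 45.00°
∠H = 81.54° − 45.00° = 36.54°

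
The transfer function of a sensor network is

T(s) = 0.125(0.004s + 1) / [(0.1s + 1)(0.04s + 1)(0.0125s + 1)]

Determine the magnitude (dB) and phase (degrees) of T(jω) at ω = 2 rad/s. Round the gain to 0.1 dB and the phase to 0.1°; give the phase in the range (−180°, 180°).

-18.3 dB, -16.9°

At ω = 2 rad/s:
zero (1 + j2·0.004) = 1 + j0.008 → |·| ≈ 1, ∠ ≈ 0.46°
pole (1 + j2·0.1) = 1 + j0.2 → |·| ≈ 1.0198, ∠ ≈ 11.31°
pole (1 + j2·0.04) = 1 + j0.08 → |·| ≈ 1.0032, ∠ ≈ 4.57°
pole (1 + j2·0.0125) = 1 + j0.025 → |·| ≈ 1.0003, ∠ ≈ 1.43°
|T| = 0.125 · 1 / (1.0198 · 1.0032 · 1.0003) ≈ 0.12215
Gain = 20 log₁₀(0.12215) ≈ -18.26 dB
∠T = (0.46°) − (11.31° + 4.57° + 1.43°) = -16.85°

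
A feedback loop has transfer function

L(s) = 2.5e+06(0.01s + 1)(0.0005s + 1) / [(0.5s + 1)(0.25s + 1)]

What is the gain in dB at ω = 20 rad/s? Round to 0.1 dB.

93.9 dB

At ω = 20 rad/s:
zero (1 + j20·0.01) = 1 + j0.2 → |·| ≈ 1.0198, ∠ ≈ 11.31°
zero (1 + j20·0.0005) = 1 + j0.01 → |·| ≈ 1, ∠ ≈ 0.57°
pole (1 + j20·0.5) = 1 + j10 → |·| ≈ 10.05, ∠ ≈ 84.29°
pole (1 + j20·0.25) = 1 + j5 → |·| ≈ 5.099, ∠ ≈ 78.69°
|L| = 2.5e+06 · 1.0198 · 1 / (10.05 · 5.099) ≈ 49751
Gain = 20 log₁₀(49751) ≈ 93.94 dB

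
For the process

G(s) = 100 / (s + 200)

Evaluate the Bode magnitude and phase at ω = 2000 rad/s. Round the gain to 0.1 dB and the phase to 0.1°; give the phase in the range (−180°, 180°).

Substitute s = j2000:
Numerator: 100 = 100 + j0
Denominator: (j2000) + 200 = 200 + j2000
|N| = √(100² + 0²) ≈ 100, ∠N ≈ 0.00°
|D| = √(200² + 2000²) ≈ 2010, ∠D ≈ 84.29°
|G| = 100 / 2010 ≈ 0.049751
Gain = 20 log₁₀(0.049751) ≈ -26.06 dB
∠G = 0.00° − 84.29° = -84.29°

-26.1 dB, -84.3°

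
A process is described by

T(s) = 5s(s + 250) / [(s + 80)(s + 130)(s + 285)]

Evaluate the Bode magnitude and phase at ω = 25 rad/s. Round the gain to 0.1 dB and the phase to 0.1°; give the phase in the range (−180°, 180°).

At s = jω = j25:
zero (s+250): 250 + j25 → |·| = √(250²+25²) = √63125 ≈ 251.25, ∠ = arctan(25/250) ≈ 5.71°
zero at origin: s = j25 → |·| = 25, ∠ = 90.00°
pole (s+80): 80 + j25 → |·| = √(80²+25²) = √7025 ≈ 83.815, ∠ = arctan(25/80) ≈ 17.35°
pole (s+130): 130 + j25 → |·| = √(130²+25²) = √17525 ≈ 132.38, ∠ = arctan(25/130) ≈ 10.89°
pole (s+285): 285 + j25 → |·| = √(285²+25²) = √81850 ≈ 286.09, ∠ = arctan(25/285) ≈ 5.01°
|T| = 5 · 6281.2 / 3.1743e+06 ≈ 0.0098938
Gain = 20 log₁₀(0.0098938) ≈ -40.09 dB
∠T = 95.71° − 33.25° = 62.46°

-40.1 dB, 62.5°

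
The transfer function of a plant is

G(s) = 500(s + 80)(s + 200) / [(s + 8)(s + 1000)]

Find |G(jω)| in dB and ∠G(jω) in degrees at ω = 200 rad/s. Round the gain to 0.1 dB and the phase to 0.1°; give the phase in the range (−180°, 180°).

43.5 dB, 14.2°

At s = jω = j200:
zero (s+80): 80 + j200 → |·| = √(80²+200²) = √46400 ≈ 215.41, ∠ = arctan(200/80) ≈ 68.20°
zero (s+200): 200 + j200 → |·| = √(200²+200²) = √80000 ≈ 282.84, ∠ = arctan(200/200) ≈ 45.00°
pole (s+8): 8 + j200 → |·| = √(8²+200²) = √40064 ≈ 200.16, ∠ = arctan(200/8) ≈ 87.71°
pole (s+1000): 1000 + j200 → |·| = √(1000²+200²) = √1040000 ≈ 1019.8, ∠ = arctan(200/1000) ≈ 11.31°
|G| = 500 · 60927 / 2.0412e+05 ≈ 149.24
Gain = 20 log₁₀(149.24) ≈ 43.48 dB
∠G = 113.20° − 99.02° = 14.18°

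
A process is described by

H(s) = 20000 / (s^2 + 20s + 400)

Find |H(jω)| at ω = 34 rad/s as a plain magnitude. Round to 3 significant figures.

At s = jω = j34:
quadratic: (j34)² + 20·j34 + 400 = -756 + j680 → |·| ≈ 1016.8, ∠ ≈ 138.03°
|H| = 20000 / 1016.8 ≈ 19.67

19.7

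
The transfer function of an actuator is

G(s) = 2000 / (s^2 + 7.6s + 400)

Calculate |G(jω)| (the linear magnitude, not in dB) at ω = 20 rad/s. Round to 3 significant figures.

At s = jω = j20:
quadratic: (j20)² + 7.6·j20 + 400 = 0 + j152 → |·| ≈ 152, ∠ ≈ 90.00°
|G| = 2000 / 152 ≈ 13.158

13.2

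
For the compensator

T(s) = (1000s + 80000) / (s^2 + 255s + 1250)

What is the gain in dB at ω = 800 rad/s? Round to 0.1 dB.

Substitute s = j800:
Numerator: 1000(j800) + 80000 = 80000 + j800000
Denominator: (j800)^2 + 255(j800) + 1250 = -638750 + j204000
|N| = √(80000² + 800000²) ≈ 8.0399e+05, ∠N ≈ 84.29°
|D| = √(638750² + 204000²) ≈ 6.7054e+05, ∠D ≈ 162.29°
|T| = 8.0399e+05 / 6.7054e+05 ≈ 1.199
Gain = 20 log₁₀(1.199) ≈ 1.58 dB

1.6 dB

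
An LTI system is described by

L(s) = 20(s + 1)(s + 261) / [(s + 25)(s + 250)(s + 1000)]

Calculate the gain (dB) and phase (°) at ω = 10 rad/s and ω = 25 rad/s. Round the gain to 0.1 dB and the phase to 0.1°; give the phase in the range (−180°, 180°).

ω = 10: -42.2 dB, 61.8°; ω = 25: -36.6 dB, 41.0°

At s = jω = j10:
zero (s+1): 1 + j10 → |·| = √(1²+10²) = √101 ≈ 10.05, ∠ = arctan(10/1) ≈ 84.29°
zero (s+261): 261 + j10 → |·| = √(261²+10²) = √68221 ≈ 261.19, ∠ = arctan(10/261) ≈ 2.19°
pole (s+25): 25 + j10 → |·| = √(25²+10²) = √725 ≈ 26.926, ∠ = arctan(10/25) ≈ 21.80°
pole (s+250): 250 + j10 → |·| = √(250²+10²) = √62600 ≈ 250.2, ∠ = arctan(10/250) ≈ 2.29°
pole (s+1000): 1000 + j10 → |·| = √(1000²+10²) = √1000100 ≈ 1000, ∠ = arctan(10/1000) ≈ 0.57°
|L| = 20 · 2625 / 6.7369e+06 ≈ 0.0077929
Gain = 20 log₁₀(0.0077929) ≈ -42.17 dB
∠L = 86.48° − 24.66° = 61.82°

At s = jω = j25:
zero (s+1): 1 + j25 → |·| = √(1²+25²) = √626 ≈ 25.02, ∠ = arctan(25/1) ≈ 87.71°
zero (s+261): 261 + j25 → |·| = √(261²+25²) = √68746 ≈ 262.19, ∠ = arctan(25/261) ≈ 5.47°
pole (s+25): 25 + j25 → |·| = √(25²+25²) = √1250 ≈ 35.355, ∠ = arctan(25/25) ≈ 45.00°
pole (s+250): 250 + j25 → |·| = √(250²+25²) = √63125 ≈ 251.25, ∠ = arctan(25/250) ≈ 5.71°
pole (s+1000): 1000 + j25 → |·| = √(1000²+25²) = √1000625 ≈ 1000.3, ∠ = arctan(25/1000) ≈ 1.43°
|L| = 20 · 6560 / 8.8856e+06 ≈ 0.014765
Gain = 20 log₁₀(0.014765) ≈ -36.62 dB
∠L = 93.18° − 52.14° = 41.04°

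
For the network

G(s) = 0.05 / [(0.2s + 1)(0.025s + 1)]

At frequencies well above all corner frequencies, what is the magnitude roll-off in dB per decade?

-40 dB/decade

Each pole contributes −20 dB/decade at high frequency; each zero contributes +20 dB/decade.
Net: 0 zero(s) − 2 pole(s) → -40 dB/decade.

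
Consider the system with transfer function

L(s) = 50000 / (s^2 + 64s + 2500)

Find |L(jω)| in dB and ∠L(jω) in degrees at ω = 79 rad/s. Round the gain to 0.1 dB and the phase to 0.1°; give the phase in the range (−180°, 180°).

18.0 dB, -126.5°

At s = jω = j79:
quadratic: (j79)² + 64·j79 + 2500 = -3741 + j5056 → |·| ≈ 6289.5, ∠ ≈ 126.50°
|L| = 50000 / 6289.5 ≈ 7.9498
Gain = 20 log₁₀(7.9498) ≈ 18.01 dB
∠L = 0.00° − 126.50° = -126.50°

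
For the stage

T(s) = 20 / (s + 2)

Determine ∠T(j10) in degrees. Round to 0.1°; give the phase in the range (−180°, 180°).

Substitute s = j10:
Numerator: 20 = 20 + j0
Denominator: (j10) + 2 = 2 + j10
|N| = √(20² + 0²) ≈ 20, ∠N ≈ 0.00°
|D| = √(2² + 10²) ≈ 10.198, ∠D ≈ 78.69°
∠T = 0.00° − 78.69° = -78.69°

-78.7°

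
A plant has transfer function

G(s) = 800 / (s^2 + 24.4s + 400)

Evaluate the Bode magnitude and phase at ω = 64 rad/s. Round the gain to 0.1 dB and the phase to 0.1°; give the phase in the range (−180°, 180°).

-14.0 dB, -157.1°

At s = jω = j64:
quadratic: (j64)² + 24.4·j64 + 400 = -3696 + j1561.6 → |·| ≈ 4012.4, ∠ ≈ 157.10°
|G| = 800 / 4012.4 ≈ 0.19938
Gain = 20 log₁₀(0.19938) ≈ -14.01 dB
∠G = 0.00° − 157.10° = -157.10°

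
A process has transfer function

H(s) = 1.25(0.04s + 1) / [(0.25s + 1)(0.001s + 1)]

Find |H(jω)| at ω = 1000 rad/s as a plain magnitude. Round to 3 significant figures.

0.141

At ω = 1000 rad/s:
zero (1 + j1000·0.04) = 1 + j40 → |·| ≈ 40.012, ∠ ≈ 88.57°
pole (1 + j1000·0.25) = 1 + j250 → |·| ≈ 250, ∠ ≈ 89.77°
pole (1 + j1000·0.001) = 1 + j1 → |·| ≈ 1.4142, ∠ ≈ 45.00°
|H| = 1.25 · 40.012 / (250 · 1.4142) ≈ 0.14147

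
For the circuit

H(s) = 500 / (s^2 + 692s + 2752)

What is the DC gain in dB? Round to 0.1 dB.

H(0) = 500 / 2752 ≈ 0.18169
20 log₁₀(0.18169) ≈ -14.81 dB

-14.8 dB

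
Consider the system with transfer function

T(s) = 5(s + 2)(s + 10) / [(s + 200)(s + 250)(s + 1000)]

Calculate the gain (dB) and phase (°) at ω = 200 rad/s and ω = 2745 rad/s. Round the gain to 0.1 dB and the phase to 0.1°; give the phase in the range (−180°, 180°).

At s = jω = j200:
zero (s+2): 2 + j200 → |·| = √(2²+200²) = √40004 ≈ 200.01, ∠ = arctan(200/2) ≈ 89.43°
zero (s+10): 10 + j200 → |·| = √(10²+200²) = √40100 ≈ 200.25, ∠ = arctan(200/10) ≈ 87.14°
pole (s+200): 200 + j200 → |·| = √(200²+200²) = √80000 ≈ 282.84, ∠ = arctan(200/200) ≈ 45.00°
pole (s+250): 250 + j200 → |·| = √(250²+200²) = √102500 ≈ 320.16, ∠ = arctan(200/250) ≈ 38.66°
pole (s+1000): 1000 + j200 → |·| = √(1000²+200²) = √1040000 ≈ 1019.8, ∠ = arctan(200/1000) ≈ 11.31°
|T| = 5 · 40052 / 9.2347e+07 ≈ 0.0021686
Gain = 20 log₁₀(0.0021686) ≈ -53.28 dB
∠T = 176.57° − 94.97° = 81.60°

At s = jω = j2745:
zero (s+2): 2 + j2745 → |·| = √(2²+2745²) = √7535029 ≈ 2745, ∠ = arctan(2745/2) ≈ 89.96°
zero (s+10): 10 + j2745 → |·| = √(10²+2745²) = √7535125 ≈ 2745, ∠ = arctan(2745/10) ≈ 89.79°
pole (s+200): 200 + j2745 → |·| = √(200²+2745²) = √7575025 ≈ 2752.3, ∠ = arctan(2745/200) ≈ 85.83°
pole (s+250): 250 + j2745 → |·| = √(250²+2745²) = √7597525 ≈ 2756.4, ∠ = arctan(2745/250) ≈ 84.80°
pole (s+1000): 1000 + j2745 → |·| = √(1000²+2745²) = √8535025 ≈ 2921.5, ∠ = arctan(2745/1000) ≈ 69.98°
|T| = 5 · 7.535e+06 / 2.2164e+10 ≈ 0.0016998
Gain = 20 log₁₀(0.0016998) ≈ -55.39 dB
∠T = 179.75° − 240.61° = -60.86°

ω = 200: -53.3 dB, 81.6°; ω = 2745: -55.4 dB, -60.9°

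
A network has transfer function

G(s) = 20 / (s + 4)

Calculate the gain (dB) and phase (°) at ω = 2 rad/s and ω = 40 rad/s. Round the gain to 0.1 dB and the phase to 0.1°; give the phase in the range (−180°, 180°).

ω = 2: 13.0 dB, -26.6°; ω = 40: -6.1 dB, -84.3°

At s = jω = j2:
pole (s+4): 4 + j2 → |·| = √(4²+2²) = √20 ≈ 4.4721, ∠ = arctan(2/4) ≈ 26.57°
|G| = 20 / 4.4721 ≈ 4.4722
Gain = 20 log₁₀(4.4722) ≈ 13.01 dB
∠G = 0.00° − 26.57° = -26.57°

At s = jω = j40:
pole (s+4): 4 + j40 → |·| = √(4²+40²) = √1616 ≈ 40.2, ∠ = arctan(40/4) ≈ 84.29°
|G| = 20 / 40.2 ≈ 0.49751
Gain = 20 log₁₀(0.49751) ≈ -6.06 dB
∠G = 0.00° − 84.29° = -84.29°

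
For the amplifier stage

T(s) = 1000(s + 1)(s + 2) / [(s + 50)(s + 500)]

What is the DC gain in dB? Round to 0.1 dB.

T(0) = 1000·1·2 / (50·500) = 0.08
20 log₁₀(0.08) ≈ -21.94 dB

-21.9 dB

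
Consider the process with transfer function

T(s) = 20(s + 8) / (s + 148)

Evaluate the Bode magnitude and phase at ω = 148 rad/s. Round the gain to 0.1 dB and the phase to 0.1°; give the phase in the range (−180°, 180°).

23.0 dB, 41.9°

At s = jω = j148:
zero (s+8): 8 + j148 → |·| = √(8²+148²) = √21968 ≈ 148.22, ∠ = arctan(148/8) ≈ 86.91°
pole (s+148): 148 + j148 → |·| = √(148²+148²) = √43808 ≈ 209.3, ∠ = arctan(148/148) ≈ 45.00°
|T| = 20 · 148.22 / 209.3 ≈ 14.163
Gain = 20 log₁₀(14.163) ≈ 23.02 dB
∠T = 86.91° − 45.00° = 41.91°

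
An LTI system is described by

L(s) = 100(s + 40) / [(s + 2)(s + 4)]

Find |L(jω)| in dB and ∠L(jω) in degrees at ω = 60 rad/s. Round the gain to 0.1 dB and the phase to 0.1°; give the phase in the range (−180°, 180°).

6.0 dB, -118.0°

At s = jω = j60:
zero (s+40): 40 + j60 → |·| = √(40²+60²) = √5200 ≈ 72.111, ∠ = arctan(60/40) ≈ 56.31°
pole (s+2): 2 + j60 → |·| = √(2²+60²) = √3604 ≈ 60.033, ∠ = arctan(60/2) ≈ 88.09°
pole (s+4): 4 + j60 → |·| = √(4²+60²) = √3616 ≈ 60.133, ∠ = arctan(60/4) ≈ 86.19°
|L| = 100 · 72.111 / 3610 ≈ 1.9975
Gain = 20 log₁₀(1.9975) ≈ 6.01 dB
∠L = 56.31° − 174.28° = -117.97°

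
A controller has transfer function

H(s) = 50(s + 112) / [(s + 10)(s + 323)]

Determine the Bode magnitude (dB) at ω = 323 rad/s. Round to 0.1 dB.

At s = jω = j323:
zero (s+112): 112 + j323 → |·| = √(112²+323²) = √116873 ≈ 341.87, ∠ = arctan(323/112) ≈ 70.88°
pole (s+10): 10 + j323 → |·| = √(10²+323²) = √104429 ≈ 323.15, ∠ = arctan(323/10) ≈ 88.23°
pole (s+323): 323 + j323 → |·| = √(323²+323²) = √208658 ≈ 456.79, ∠ = arctan(323/323) ≈ 45.00°
|H| = 50 · 341.87 / 1.4761e+05 ≈ 0.1158
Gain = 20 log₁₀(0.1158) ≈ -18.73 dB

-18.7 dB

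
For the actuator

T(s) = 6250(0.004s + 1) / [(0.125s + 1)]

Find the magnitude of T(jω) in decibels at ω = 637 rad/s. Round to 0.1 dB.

At ω = 637 rad/s:
zero (1 + j637·0.004) = 1 + j2.548 → |·| ≈ 2.7372, ∠ ≈ 68.57°
pole (1 + j637·0.125) = 1 + j79.625 → |·| ≈ 79.631, ∠ ≈ 89.28°
|T| = 6250 · 2.7372 / (79.631) ≈ 214.83
Gain = 20 log₁₀(214.83) ≈ 46.64 dB

46.6 dB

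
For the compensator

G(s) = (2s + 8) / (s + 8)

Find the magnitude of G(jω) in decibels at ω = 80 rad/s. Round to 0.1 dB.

Substitute s = j80:
Numerator: 2(j80) + 8 = 8 + j160
Denominator: (j80) + 8 = 8 + j80
|N| = √(8² + 160²) ≈ 160.2, ∠N ≈ 87.14°
|D| = √(8² + 80²) ≈ 80.399, ∠D ≈ 84.29°
|G| = 160.2 / 80.399 ≈ 1.9926
Gain = 20 log₁₀(1.9926) ≈ 5.99 dB

6.0 dB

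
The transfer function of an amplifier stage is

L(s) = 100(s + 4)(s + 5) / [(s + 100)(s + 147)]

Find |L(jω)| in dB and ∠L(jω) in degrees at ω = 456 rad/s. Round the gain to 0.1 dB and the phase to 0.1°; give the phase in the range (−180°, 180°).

At s = jω = j456:
zero (s+4): 4 + j456 → |·| = √(4²+456²) = √207952 ≈ 456.02, ∠ = arctan(456/4) ≈ 89.50°
zero (s+5): 5 + j456 → |·| = √(5²+456²) = √207961 ≈ 456.03, ∠ = arctan(456/5) ≈ 89.37°
pole (s+100): 100 + j456 → |·| = √(100²+456²) = √217936 ≈ 466.84, ∠ = arctan(456/100) ≈ 77.63°
pole (s+147): 147 + j456 → |·| = √(147²+456²) = √229545 ≈ 479.11, ∠ = arctan(456/147) ≈ 72.13°
|L| = 100 · 2.0796e+05 / 2.2367e+05 ≈ 92.976
Gain = 20 log₁₀(92.976) ≈ 39.37 dB
∠L = 178.87° − 149.76° = 29.11°

39.4 dB, 29.1°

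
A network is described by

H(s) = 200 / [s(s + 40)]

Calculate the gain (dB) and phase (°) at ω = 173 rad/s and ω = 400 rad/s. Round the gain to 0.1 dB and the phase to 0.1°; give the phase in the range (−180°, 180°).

At s = jω = j173:
pole (s+40): 40 + j173 → |·| = √(40²+173²) = √31529 ≈ 177.56, ∠ = arctan(173/40) ≈ 76.98°
pole at origin: |s| = 173, ∠ = 90.00° (in denominator)
|H| = 200 / 30718 ≈ 0.0065108
Gain = 20 log₁₀(0.0065108) ≈ -43.73 dB
∠H = 0.00° − 166.98° = -166.98°

At s = jω = j400:
pole (s+40): 40 + j400 → |·| = √(40²+400²) = √161600 ≈ 402, ∠ = arctan(400/40) ≈ 84.29°
pole at origin: |s| = 400, ∠ = 90.00° (in denominator)
|H| = 200 / 1.608e+05 ≈ 0.0012438
Gain = 20 log₁₀(0.0012438) ≈ -58.10 dB
∠H = 0.00° − 174.29° = -174.29°

ω = 173: -43.7 dB, -167.0°; ω = 400: -58.1 dB, -174.3°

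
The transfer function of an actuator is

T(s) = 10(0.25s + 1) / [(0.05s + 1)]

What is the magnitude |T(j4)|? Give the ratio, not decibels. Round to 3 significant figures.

13.9

At ω = 4 rad/s:
zero (1 + j4·0.25) = 1 + j1 → |·| ≈ 1.4142, ∠ ≈ 45.00°
pole (1 + j4·0.05) = 1 + j0.2 → |·| ≈ 1.0198, ∠ ≈ 11.31°
|T| = 10 · 1.4142 / (1.0198) ≈ 13.867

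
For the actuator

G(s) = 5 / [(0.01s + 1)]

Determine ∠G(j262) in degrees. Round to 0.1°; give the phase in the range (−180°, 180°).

-69.1°

At ω = 262 rad/s:
pole (1 + j262·0.01) = 1 + j2.62 → |·| ≈ 2.8044, ∠ ≈ 69.11°
∠G = (0°) − (69.11°) = -69.11°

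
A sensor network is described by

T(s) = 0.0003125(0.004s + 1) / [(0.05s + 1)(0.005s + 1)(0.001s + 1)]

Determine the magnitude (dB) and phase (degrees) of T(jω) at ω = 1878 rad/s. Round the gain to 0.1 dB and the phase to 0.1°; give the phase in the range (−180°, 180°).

At ω = 1878 rad/s:
zero (1 + j1878·0.004) = 1 + j7.512 → |·| ≈ 7.5783, ∠ ≈ 82.42°
pole (1 + j1878·0.05) = 1 + j93.9 → |·| ≈ 93.905, ∠ ≈ 89.39°
pole (1 + j1878·0.005) = 1 + j9.39 → |·| ≈ 9.4431, ∠ ≈ 83.92°
pole (1 + j1878·0.001) = 1 + j1.878 → |·| ≈ 2.1276, ∠ ≈ 61.97°
|T| = 0.0003125 · 7.5783 / (93.905 · 9.4431 · 2.1276) ≈ 1.2552e-06
Gain = 20 log₁₀(1.2552e-06) ≈ -118.03 dB
∠T = (82.42°) − (89.39° + 83.92° + 61.97°) = -152.86°

-118.0 dB, -152.9°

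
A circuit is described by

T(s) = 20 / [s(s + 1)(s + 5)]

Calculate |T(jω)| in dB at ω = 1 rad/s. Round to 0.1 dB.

8.9 dB

At s = jω = j1:
pole (s+1): 1 + j1 → |·| = √(1²+1²) = √2 ≈ 1.4142, ∠ = arctan(1/1) ≈ 45.00°
pole (s+5): 5 + j1 → |·| = √(5²+1²) = √26 ≈ 5.099, ∠ = arctan(1/5) ≈ 11.31°
pole at origin: |s| = 1, ∠ = 90.00° (in denominator)
|T| = 20 / 7.211 ≈ 2.7735
Gain = 20 log₁₀(2.7735) ≈ 8.86 dB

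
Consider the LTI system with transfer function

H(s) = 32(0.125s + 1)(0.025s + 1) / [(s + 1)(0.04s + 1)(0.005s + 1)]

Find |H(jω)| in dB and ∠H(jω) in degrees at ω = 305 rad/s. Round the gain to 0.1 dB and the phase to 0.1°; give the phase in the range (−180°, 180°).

At ω = 305 rad/s:
zero (1 + j305·0.125) = 1 + j38.125 → |·| ≈ 38.138, ∠ ≈ 88.50°
zero (1 + j305·0.025) = 1 + j7.625 → |·| ≈ 7.6903, ∠ ≈ 82.53°
pole (1 + j305·1) = 1 + j305 → |·| ≈ 305, ∠ ≈ 89.81°
pole (1 + j305·0.04) = 1 + j12.2 → |·| ≈ 12.241, ∠ ≈ 85.31°
pole (1 + j305·0.005) = 1 + j1.525 → |·| ≈ 1.8236, ∠ ≈ 56.75°
|H| = 32 · 38.138 · 7.6903 / (305 · 12.241 · 1.8236) ≈ 1.3785
Gain = 20 log₁₀(1.3785) ≈ 2.79 dB
∠H = (88.50° + 82.53°) − (89.81° + 85.31° + 56.75°) = -60.84°

2.8 dB, -60.8°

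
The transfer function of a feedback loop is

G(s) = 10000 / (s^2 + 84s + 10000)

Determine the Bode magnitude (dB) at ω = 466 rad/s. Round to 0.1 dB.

At s = jω = j466:
quadratic: (j466)² + 84·j466 + 10000 = -207156 + j39144 → |·| ≈ 2.1082e+05, ∠ ≈ 169.30°
|G| = 10000 / 2.1082e+05 ≈ 0.047434
Gain = 20 log₁₀(0.047434) ≈ -26.48 dB

-26.5 dB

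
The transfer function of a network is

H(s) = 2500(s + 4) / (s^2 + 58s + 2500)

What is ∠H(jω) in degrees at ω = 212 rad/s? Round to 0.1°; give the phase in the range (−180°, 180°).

-74.9°

At s = jω = j212:
zero (s+4): 4 + j212 → |·| = √(4²+212²) = √44960 ≈ 212.04, ∠ = arctan(212/4) ≈ 88.92°
quadratic: (j212)² + 58·j212 + 2500 = -42444 + j12296 → |·| ≈ 44189, ∠ ≈ 163.84°
∠H = 88.92° − 163.84° = -74.92°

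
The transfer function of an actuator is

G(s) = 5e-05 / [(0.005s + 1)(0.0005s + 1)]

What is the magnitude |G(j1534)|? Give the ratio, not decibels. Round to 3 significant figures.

At ω = 1534 rad/s:
pole (1 + j1534·0.005) = 1 + j7.67 → |·| ≈ 7.7349, ∠ ≈ 82.57°
pole (1 + j1534·0.0005) = 1 + j0.767 → |·| ≈ 1.2603, ∠ ≈ 37.49°
|G| = 5e-05 · 1 / (7.7349 · 1.2603) ≈ 5.1291e-06

5.13e-06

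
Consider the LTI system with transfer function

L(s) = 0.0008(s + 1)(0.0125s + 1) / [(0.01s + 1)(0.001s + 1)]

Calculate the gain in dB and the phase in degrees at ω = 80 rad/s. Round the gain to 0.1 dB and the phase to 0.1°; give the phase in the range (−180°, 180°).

-23.0 dB, 91.1°

At ω = 80 rad/s:
zero (1 + j80·1) = 1 + j80 → |·| ≈ 80.006, ∠ ≈ 89.28°
zero (1 + j80·0.0125) = 1 + j1 → |·| ≈ 1.4142, ∠ ≈ 45.00°
pole (1 + j80·0.01) = 1 + j0.8 → |·| ≈ 1.2806, ∠ ≈ 38.66°
pole (1 + j80·0.001) = 1 + j0.08 → |·| ≈ 1.0032, ∠ ≈ 4.57°
|L| = 0.0008 · 80.006 · 1.4142 / (1.2806 · 1.0032) ≈ 0.070457
Gain = 20 log₁₀(0.070457) ≈ -23.04 dB
∠L = (89.28° + 45.00°) − (38.66° + 4.57°) = 91.05°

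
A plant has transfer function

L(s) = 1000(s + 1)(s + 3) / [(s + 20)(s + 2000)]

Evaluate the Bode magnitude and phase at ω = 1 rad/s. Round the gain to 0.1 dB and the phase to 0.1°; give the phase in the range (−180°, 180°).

-19.0 dB, 60.5°

At s = jω = j1:
zero (s+1): 1 + j1 → |·| = √(1²+1²) = √2 ≈ 1.4142, ∠ = arctan(1/1) ≈ 45.00°
zero (s+3): 3 + j1 → |·| = √(3²+1²) = √10 ≈ 3.1623, ∠ = arctan(1/3) ≈ 18.43°
pole (s+20): 20 + j1 → |·| = √(20²+1²) = √401 ≈ 20.025, ∠ = arctan(1/20) ≈ 2.86°
pole (s+2000): 2000 + j1 → |·| = √(2000²+1²) = √4000001 ≈ 2000, ∠ = arctan(1/2000) ≈ 0.03°
|L| = 1000 · 4.4721 / 40050 ≈ 0.11166
Gain = 20 log₁₀(0.11166) ≈ -19.04 dB
∠L = 63.43° − 2.89° = 60.54°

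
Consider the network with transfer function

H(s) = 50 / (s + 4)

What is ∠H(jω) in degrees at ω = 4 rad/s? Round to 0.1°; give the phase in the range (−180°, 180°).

-45.0°

At s = jω = j4:
pole (s+4): 4 + j4 → |·| = √(4²+4²) = √32 ≈ 5.6569, ∠ = arctan(4/4) ≈ 45.00°
∠H = 0.00° − 45.00° = -45.00°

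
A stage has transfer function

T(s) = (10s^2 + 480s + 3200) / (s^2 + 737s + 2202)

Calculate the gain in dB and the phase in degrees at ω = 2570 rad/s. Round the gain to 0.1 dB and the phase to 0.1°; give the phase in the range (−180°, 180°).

Substitute s = j2570:
Numerator: 10(j2570)^2 + 480(j2570) + 3200 = -66045800 + j1233600
Denominator: (j2570)^2 + 737(j2570) + 2202 = -6602698 + j1894090
|N| = √(66045800² + 1233600²) ≈ 6.6057e+07, ∠N ≈ 178.93°
|D| = √(6602698² + 1894090²) ≈ 6.869e+06, ∠D ≈ 163.99°
|T| = 6.6057e+07 / 6.869e+06 ≈ 9.6167
Gain = 20 log₁₀(9.6167) ≈ 19.66 dB
∠T = 178.93° − 163.99° = 14.94°

19.7 dB, 14.9°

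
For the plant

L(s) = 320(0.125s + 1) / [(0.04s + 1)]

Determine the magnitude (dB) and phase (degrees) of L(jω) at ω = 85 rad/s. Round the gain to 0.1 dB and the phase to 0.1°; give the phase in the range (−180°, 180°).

59.7 dB, 11.0°

At ω = 85 rad/s:
zero (1 + j85·0.125) = 1 + j10.625 → |·| ≈ 10.672, ∠ ≈ 84.62°
pole (1 + j85·0.04) = 1 + j3.4 → |·| ≈ 3.544, ∠ ≈ 73.61°
|L| = 320 · 10.672 / (3.544) ≈ 963.61
Gain = 20 log₁₀(963.61) ≈ 59.68 dB
∠L = (84.62°) − (73.61°) = 11.01°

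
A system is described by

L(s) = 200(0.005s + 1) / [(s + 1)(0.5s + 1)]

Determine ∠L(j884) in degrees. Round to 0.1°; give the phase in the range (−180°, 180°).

At ω = 884 rad/s:
zero (1 + j884·0.005) = 1 + j4.42 → |·| ≈ 4.5317, ∠ ≈ 77.25°
pole (1 + j884·1) = 1 + j884 → |·| ≈ 884, ∠ ≈ 89.94°
pole (1 + j884·0.5) = 1 + j442 → |·| ≈ 442, ∠ ≈ 89.87°
∠L = (77.25°) − (89.94° + 89.87°) = -102.56°

-102.6°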